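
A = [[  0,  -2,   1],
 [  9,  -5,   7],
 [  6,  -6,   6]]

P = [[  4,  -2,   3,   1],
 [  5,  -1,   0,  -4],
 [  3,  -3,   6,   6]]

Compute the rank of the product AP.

2

First compute AP:
[[ -7,  -1,   6,  14],
 [ 32, -34,  69,  71],
 [ 12, -24,  54,  66]]
Now row reduce the product.
R2 ← R2 + (32/7)·R1: [0, -270/7, 675/7, 135]
R3 ← R3 + (12/7)·R1: [0, -180/7, 450/7, 90]
R3 ← R3 − (2/3)·R2: [0, 0, 0, 0]
2 nonzero rows, so rank(AP) = 2.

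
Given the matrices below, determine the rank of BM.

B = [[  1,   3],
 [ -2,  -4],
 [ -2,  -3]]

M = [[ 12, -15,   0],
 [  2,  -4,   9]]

2

First compute BM:
[[ 18, -27,  27],
 [-32,  46, -36],
 [-30,  42, -27]]
Now row reduce the product.
R2 ← R2 + (16/9)·R1: [0, -2, 12]
R3 ← R3 + (5/3)·R1: [0, -3, 18]
R3 ← R3 − (3/2)·R2: [0, 0, 0]
2 nonzero rows, so rank(BM) = 2.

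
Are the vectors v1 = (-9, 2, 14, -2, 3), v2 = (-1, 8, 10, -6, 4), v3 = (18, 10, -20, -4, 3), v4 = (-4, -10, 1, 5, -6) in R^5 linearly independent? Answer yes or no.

Form the matrix with these vectors as rows and row reduce.
R2 ← R2 − (1/9)·R1: [0, 70/9, 76/9, -52/9, 11/3]
R3 ← R3 + (2)·R1: [0, 14, 8, -8, 9]
R4 ← R4 − (4/9)·R1: [0, -98/9, -47/9, 53/9, -22/3]
R3 ← R3 − (9/5)·R2: [0, 0, -36/5, 12/5, 12/5]
R4 ← R4 + (7/5)·R2: [0, 0, 33/5, -11/5, -11/5]
R4 ← R4 + (11/12)·R3: [0, 0, 0, 0, 0]
3 nonzero rows, so the 4 vectors span a space of dimension 3.
Since 3 < 4, the vectors are linearly dependent.

no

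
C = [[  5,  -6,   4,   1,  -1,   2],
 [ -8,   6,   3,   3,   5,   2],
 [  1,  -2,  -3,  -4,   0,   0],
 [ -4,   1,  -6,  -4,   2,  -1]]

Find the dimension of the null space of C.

2

Row reduce to echelon form.
R2 ← R2 + (8/5)·R1: [0, -18/5, 47/5, 23/5, 17/5, 26/5]
R3 ← R3 − (1/5)·R1: [0, -4/5, -19/5, -21/5, 1/5, -2/5]
R4 ← R4 + (4/5)·R1: [0, -19/5, -14/5, -16/5, 6/5, 3/5]
R3 ← R3 − (2/9)·R2: [0, 0, -53/9, -47/9, -5/9, -14/9]
R4 ← R4 − (19/18)·R2: [0, 0, -229/18, -145/18, -43/18, -44/9]
R4 ← R4 − (229/106)·R3: [0, 0, 0, 171/53, -63/53, -81/53]
4 nonzero rows, so rank(C) = 4.
C has 6 columns; by rank–nullity, nullity = 6 − 4 = 2.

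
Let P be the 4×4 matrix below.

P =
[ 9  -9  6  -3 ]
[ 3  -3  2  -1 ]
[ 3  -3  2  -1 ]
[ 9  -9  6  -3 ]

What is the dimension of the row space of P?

Row reduce to echelon form.
R2 ← R2 − (1/3)·R1: [0, 0, 0, 0]
R3 ← R3 − (1/3)·R1: [0, 0, 0, 0]
R4 ← R4 − R1: [0, 0, 0, 0]
Echelon form has 1 nonzero row, so rank(P) = 1.
The row space has dimension equal to the rank: 1.

1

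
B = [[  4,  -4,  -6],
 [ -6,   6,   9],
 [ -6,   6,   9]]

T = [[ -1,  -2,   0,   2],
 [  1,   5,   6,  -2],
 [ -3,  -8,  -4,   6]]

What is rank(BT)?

First compute BT:
[[ 10,  20,   0, -20],
 [-15, -30,   0,  30],
 [-15, -30,   0,  30]]
Now row reduce the product.
R2 ← R2 + (3/2)·R1: [0, 0, 0, 0]
R3 ← R3 + (3/2)·R1: [0, 0, 0, 0]
1 nonzero row, so rank(BT) = 1.

1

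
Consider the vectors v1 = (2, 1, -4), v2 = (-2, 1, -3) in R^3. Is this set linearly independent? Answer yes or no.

Form the matrix with these vectors as rows and row reduce.
R2 ← R2 + R1: [0, 2, -7]
2 nonzero rows, so the 2 vectors span a space of dimension 2.
Since 2 = 2, the vectors are linearly independent.

yes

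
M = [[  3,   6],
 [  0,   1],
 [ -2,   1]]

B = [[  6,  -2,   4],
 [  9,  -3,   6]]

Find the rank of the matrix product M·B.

1

First compute MB:
[[ 72, -24,  48],
 [  9,  -3,   6],
 [ -3,   1,  -2]]
Now row reduce the product.
R2 ← R2 − (1/8)·R1: [0, 0, 0]
R3 ← R3 + (1/24)·R1: [0, 0, 0]
1 nonzero row, so rank(MB) = 1.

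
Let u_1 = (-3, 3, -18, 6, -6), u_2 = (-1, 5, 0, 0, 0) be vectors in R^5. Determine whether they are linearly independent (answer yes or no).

Form the matrix with these vectors as rows and row reduce.
R2 ← R2 − (1/3)·R1: [0, 4, 6, -2, 2]
2 nonzero rows, so the 2 vectors span a space of dimension 2.
Since 2 = 2, the vectors are linearly independent.

yes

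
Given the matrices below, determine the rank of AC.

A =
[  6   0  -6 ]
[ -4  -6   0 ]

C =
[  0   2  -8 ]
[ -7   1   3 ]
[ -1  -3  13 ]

First compute AC:
[[  6,  30, -126],
 [ 42, -14,  14]]
Now row reduce the product.
R2 ← R2 − (7)·R1: [0, -224, 896]
2 nonzero rows, so rank(AC) = 2.

2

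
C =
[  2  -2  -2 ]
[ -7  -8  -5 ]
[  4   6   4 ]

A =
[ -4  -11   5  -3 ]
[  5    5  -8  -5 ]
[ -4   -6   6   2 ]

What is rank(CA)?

2

First compute CA:
[[-10, -20,  14,   0],
 [  8,  67,  -1,  51],
 [ -2, -38,  -4, -34]]
Now row reduce the product.
R2 ← R2 + (4/5)·R1: [0, 51, 51/5, 51]
R3 ← R3 − (1/5)·R1: [0, -34, -34/5, -34]
R3 ← R3 + (2/3)·R2: [0, 0, 0, 0]
2 nonzero rows, so rank(CA) = 2.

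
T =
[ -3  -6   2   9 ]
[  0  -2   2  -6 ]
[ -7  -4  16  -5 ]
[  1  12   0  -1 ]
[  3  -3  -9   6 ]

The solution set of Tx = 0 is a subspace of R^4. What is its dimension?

1

Row reduce to echelon form.
R3 ← R3 − (7/3)·R1: [0, 10, 34/3, -26]
R4 ← R4 + (1/3)·R1: [0, 10, 2/3, 2]
R5 ← R5 + R1: [0, -9, -7, 15]
R3 ← R3 + (5)·R2: [0, 0, 64/3, -56]
R4 ← R4 + (5)·R2: [0, 0, 32/3, -28]
R5 ← R5 − (9/2)·R2: [0, 0, -16, 42]
R4 ← R4 − (1/2)·R3: [0, 0, 0, 0]
R5 ← R5 + (3/4)·R3: [0, 0, 0, 0]
3 nonzero rows, so rank(T) = 3.
T has 4 columns; by rank–nullity, nullity = 4 − 3 = 1.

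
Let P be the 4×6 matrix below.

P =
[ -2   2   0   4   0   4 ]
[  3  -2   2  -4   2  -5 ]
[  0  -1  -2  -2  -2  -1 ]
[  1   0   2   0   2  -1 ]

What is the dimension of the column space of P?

2

Row reduce to echelon form.
R2 ← R2 + (3/2)·R1: [0, 1, 2, 2, 2, 1]
R4 ← R4 + (1/2)·R1: [0, 1, 2, 2, 2, 1]
R3 ← R3 + R2: [0, 0, 0, 0, 0, 0]
R4 ← R4 − R2: [0, 0, 0, 0, 0, 0]
Echelon form has 2 nonzero rows, so rank(P) = 2.
The column space has dimension equal to the rank: 2.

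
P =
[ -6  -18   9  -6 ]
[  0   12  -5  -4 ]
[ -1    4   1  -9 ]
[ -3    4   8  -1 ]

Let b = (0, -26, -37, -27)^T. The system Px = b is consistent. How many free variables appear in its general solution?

Row reduce the augmented matrix [P | b].
R3 ← R3 − (1/6)·R1: [0, 7, -1/2, -8, -37]
R4 ← R4 − (1/2)·R1: [0, 13, 7/2, 2, -27]
R3 ← R3 − (7/12)·R2: [0, 0, 29/12, -17/3, -131/6]
R4 ← R4 − (13/12)·R2: [0, 0, 107/12, 19/3, 7/6]
R4 ← R4 − (107/29)·R3: [0, 0, 0, 790/29, 2370/29]
The echelon form has 4 nonzero rows, and every pivot lies in the first 4 columns, so rank(P) = rank([P|b]) = 4.
The system is consistent.
Free variables = (unknowns) − (rank) = 4 − 4 = 0.

0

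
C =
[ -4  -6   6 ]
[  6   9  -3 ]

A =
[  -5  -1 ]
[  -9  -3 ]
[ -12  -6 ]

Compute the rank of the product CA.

First compute CA:
[[  2, -14],
 [-75, -15]]
Now row reduce the product.
R2 ← R2 + (75/2)·R1: [0, -540]
2 nonzero rows, so rank(CA) = 2.

2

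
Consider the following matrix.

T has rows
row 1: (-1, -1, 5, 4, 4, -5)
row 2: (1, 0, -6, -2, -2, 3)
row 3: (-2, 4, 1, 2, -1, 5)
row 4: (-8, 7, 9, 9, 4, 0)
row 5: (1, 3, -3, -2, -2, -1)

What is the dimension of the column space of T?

Row reduce to echelon form.
R2 ← R2 + R1: [0, -1, -1, 2, 2, -2]
R3 ← R3 − (2)·R1: [0, 6, -9, -6, -9, 15]
R4 ← R4 − (8)·R1: [0, 15, -31, -23, -28, 40]
R5 ← R5 + R1: [0, 2, 2, 2, 2, -6]
R3 ← R3 + (6)·R2: [0, 0, -15, 6, 3, 3]
R4 ← R4 + (15)·R2: [0, 0, -46, 7, 2, 10]
R5 ← R5 + (2)·R2: [0, 0, 0, 6, 6, -10]
R4 ← R4 − (46/15)·R3: [0, 0, 0, -57/5, -36/5, 4/5]
R5 ← R5 + (10/19)·R4: [0, 0, 0, 0, 42/19, -182/19]
Echelon form has 5 nonzero rows, so rank(T) = 5.
The column space has dimension equal to the rank: 5.

5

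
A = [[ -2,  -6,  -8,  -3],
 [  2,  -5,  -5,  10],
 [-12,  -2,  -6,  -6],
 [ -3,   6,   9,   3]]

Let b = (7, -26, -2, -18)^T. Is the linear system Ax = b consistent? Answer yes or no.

yes

Row reduce the augmented matrix [A | b].
R2 ← R2 + R1: [0, -11, -13, 7, -19]
R3 ← R3 − (6)·R1: [0, 34, 42, 12, -44]
R4 ← R4 − (3/2)·R1: [0, 15, 21, 15/2, -57/2]
R3 ← R3 + (34/11)·R2: [0, 0, 20/11, 370/11, -1130/11]
R4 ← R4 + (15/11)·R2: [0, 0, 36/11, 375/22, -1197/22]
R4 ← R4 − (9/5)·R3: [0, 0, 0, -87/2, 261/2]
The echelon form has 4 nonzero rows, and every pivot lies in the first 4 columns, so rank(A) = rank([A|b]) = 4.
The system is consistent.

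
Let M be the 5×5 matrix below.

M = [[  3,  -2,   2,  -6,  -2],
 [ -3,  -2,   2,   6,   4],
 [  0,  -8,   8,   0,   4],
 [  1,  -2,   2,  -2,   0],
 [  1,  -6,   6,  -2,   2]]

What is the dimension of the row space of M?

2

Row reduce to echelon form.
R2 ← R2 + R1: [0, -4, 4, 0, 2]
R4 ← R4 − (1/3)·R1: [0, -4/3, 4/3, 0, 2/3]
R5 ← R5 − (1/3)·R1: [0, -16/3, 16/3, 0, 8/3]
R3 ← R3 − (2)·R2: [0, 0, 0, 0, 0]
R4 ← R4 − (1/3)·R2: [0, 0, 0, 0, 0]
R5 ← R5 − (4/3)·R2: [0, 0, 0, 0, 0]
Echelon form has 2 nonzero rows, so rank(M) = 2.
The row space has dimension equal to the rank: 2.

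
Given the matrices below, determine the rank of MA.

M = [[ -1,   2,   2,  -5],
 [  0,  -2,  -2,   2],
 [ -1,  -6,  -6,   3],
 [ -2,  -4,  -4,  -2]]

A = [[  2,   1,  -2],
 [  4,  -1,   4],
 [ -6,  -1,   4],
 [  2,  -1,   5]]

2

First compute MA:
[[-16,   0,  -7],
 [  8,   2,  -6],
 [ 16,   8, -31],
 [  0,   8, -38]]
Now row reduce the product.
R2 ← R2 + (1/2)·R1: [0, 2, -19/2]
R3 ← R3 + R1: [0, 8, -38]
R3 ← R3 − (4)·R2: [0, 0, 0]
R4 ← R4 − (4)·R2: [0, 0, 0]
2 nonzero rows, so rank(MA) = 2.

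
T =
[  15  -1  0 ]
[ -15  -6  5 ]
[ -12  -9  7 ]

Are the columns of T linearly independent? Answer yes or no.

no

Row reduce T to echelon form.
R2 ← R2 + R1: [0, -7, 5]
R3 ← R3 + (4/5)·R1: [0, -49/5, 7]
R3 ← R3 − (7/5)·R2: [0, 0, 0]
2 pivots among 3 columns.
Only 2 < 3 pivot columns, so the columns are linearly dependent.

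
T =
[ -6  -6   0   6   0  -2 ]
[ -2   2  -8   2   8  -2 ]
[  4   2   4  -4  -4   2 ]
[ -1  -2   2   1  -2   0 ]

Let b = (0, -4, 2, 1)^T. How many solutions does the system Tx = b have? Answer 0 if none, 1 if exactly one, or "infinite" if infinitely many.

infinite

Row reduce the augmented matrix [T | b].
R2 ← R2 − (1/3)·R1: [0, 4, -8, 0, 8, -4/3, -4]
R3 ← R3 + (2/3)·R1: [0, -2, 4, 0, -4, 2/3, 2]
R4 ← R4 − (1/6)·R1: [0, -1, 2, 0, -2, 1/3, 1]
R3 ← R3 + (1/2)·R2: [0, 0, 0, 0, 0, 0, 0]
R4 ← R4 + (1/4)·R2: [0, 0, 0, 0, 0, 0, 0]
The echelon form has 2 nonzero rows, and every pivot lies in the first 6 columns, so rank(T) = rank([T|b]) = 2.
The system is consistent.
rank = 2 < 6 unknowns, so there are infinitely many solutions.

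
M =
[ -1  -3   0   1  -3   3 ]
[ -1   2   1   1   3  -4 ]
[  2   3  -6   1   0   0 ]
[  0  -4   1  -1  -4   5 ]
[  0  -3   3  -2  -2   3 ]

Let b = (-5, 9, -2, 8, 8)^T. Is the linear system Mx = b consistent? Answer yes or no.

no

Row reduce the augmented matrix [M | b].
R2 ← R2 − R1: [0, 5, 1, 0, 6, -7, 14]
R3 ← R3 + (2)·R1: [0, -3, -6, 3, -6, 6, -12]
R3 ← R3 + (3/5)·R2: [0, 0, -27/5, 3, -12/5, 9/5, -18/5]
R4 ← R4 + (4/5)·R2: [0, 0, 9/5, -1, 4/5, -3/5, 96/5]
R5 ← R5 + (3/5)·R2: [0, 0, 18/5, -2, 8/5, -6/5, 82/5]
R4 ← R4 + (1/3)·R3: [0, 0, 0, 0, 0, 0, 18]
R5 ← R5 + (2/3)·R3: [0, 0, 0, 0, 0, 0, 14]
R5 ← R5 − (7/9)·R4: [0, 0, 0, 0, 0, 0, 0]
The echelon form has 4 nonzero rows; the last pivot sits in the augmented column, so rank(M) = 3 but rank([M|b]) = 4.
Since the ranks differ, the system is inconsistent.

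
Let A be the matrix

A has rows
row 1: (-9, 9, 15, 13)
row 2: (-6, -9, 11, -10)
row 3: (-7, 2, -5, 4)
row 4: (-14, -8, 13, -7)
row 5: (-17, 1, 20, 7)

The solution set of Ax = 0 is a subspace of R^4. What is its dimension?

0

Row reduce to echelon form.
R2 ← R2 − (2/3)·R1: [0, -15, 1, -56/3]
R3 ← R3 − (7/9)·R1: [0, -5, -50/3, -55/9]
R4 ← R4 − (14/9)·R1: [0, -22, -31/3, -245/9]
R5 ← R5 − (17/9)·R1: [0, -16, -25/3, -158/9]
R3 ← R3 − (1/3)·R2: [0, 0, -17, 1/9]
R4 ← R4 − (22/15)·R2: [0, 0, -59/5, 7/45]
R5 ← R5 − (16/15)·R2: [0, 0, -47/5, 106/45]
R4 ← R4 − (59/85)·R3: [0, 0, 0, 4/51]
R5 ← R5 − (47/85)·R3: [0, 0, 0, 39/17]
R5 ← R5 − (117/4)·R4: [0, 0, 0, 0]
4 nonzero rows, so rank(A) = 4.
A has 4 columns; by rank–nullity, nullity = 4 − 4 = 0.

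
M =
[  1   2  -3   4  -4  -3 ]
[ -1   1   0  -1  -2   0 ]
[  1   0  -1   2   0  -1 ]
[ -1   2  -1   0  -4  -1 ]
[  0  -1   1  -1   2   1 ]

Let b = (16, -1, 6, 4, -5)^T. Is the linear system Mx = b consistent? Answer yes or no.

Row reduce the augmented matrix [M | b].
R2 ← R2 + R1: [0, 3, -3, 3, -6, -3, 15]
R3 ← R3 − R1: [0, -2, 2, -2, 4, 2, -10]
R4 ← R4 + R1: [0, 4, -4, 4, -8, -4, 20]
R3 ← R3 + (2/3)·R2: [0, 0, 0, 0, 0, 0, 0]
R4 ← R4 − (4/3)·R2: [0, 0, 0, 0, 0, 0, 0]
R5 ← R5 + (1/3)·R2: [0, 0, 0, 0, 0, 0, 0]
The echelon form has 2 nonzero rows, and every pivot lies in the first 6 columns, so rank(M) = rank([M|b]) = 2.
The system is consistent.

yes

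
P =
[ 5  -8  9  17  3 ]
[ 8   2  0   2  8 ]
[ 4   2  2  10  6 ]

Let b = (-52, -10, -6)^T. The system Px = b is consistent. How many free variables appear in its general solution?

2

Row reduce the augmented matrix [P | b].
R2 ← R2 − (8/5)·R1: [0, 74/5, -72/5, -126/5, 16/5, 366/5]
R3 ← R3 − (4/5)·R1: [0, 42/5, -26/5, -18/5, 18/5, 178/5]
R3 ← R3 − (21/37)·R2: [0, 0, 110/37, 396/37, 66/37, -220/37]
The echelon form has 3 nonzero rows, and every pivot lies in the first 5 columns, so rank(P) = rank([P|b]) = 3.
The system is consistent.
Free variables = (unknowns) − (rank) = 5 − 3 = 2.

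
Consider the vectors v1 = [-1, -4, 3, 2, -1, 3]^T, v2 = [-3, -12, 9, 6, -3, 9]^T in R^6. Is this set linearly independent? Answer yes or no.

no

Form the matrix with these vectors as rows and row reduce.
R2 ← R2 − (3)·R1: [0, 0, 0, 0, 0, 0]
1 nonzero row, so the 2 vectors span a space of dimension 1.
Since 1 < 2, the vectors are linearly dependent.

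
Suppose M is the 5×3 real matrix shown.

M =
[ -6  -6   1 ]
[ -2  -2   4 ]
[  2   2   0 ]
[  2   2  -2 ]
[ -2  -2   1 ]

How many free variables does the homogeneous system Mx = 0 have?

Row reduce to echelon form.
R2 ← R2 − (1/3)·R1: [0, 0, 11/3]
R3 ← R3 + (1/3)·R1: [0, 0, 1/3]
R4 ← R4 + (1/3)·R1: [0, 0, -5/3]
R5 ← R5 − (1/3)·R1: [0, 0, 2/3]
R3 ← R3 − (1/11)·R2: [0, 0, 0]
R4 ← R4 + (5/11)·R2: [0, 0, 0]
R5 ← R5 − (2/11)·R2: [0, 0, 0]
2 nonzero rows, so rank(M) = 2.
M has 3 columns; by rank–nullity, nullity = 3 − 2 = 1.

1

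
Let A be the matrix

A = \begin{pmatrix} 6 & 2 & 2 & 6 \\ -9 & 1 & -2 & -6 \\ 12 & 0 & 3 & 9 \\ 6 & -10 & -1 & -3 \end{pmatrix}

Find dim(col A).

Row reduce to echelon form.
R2 ← R2 + (3/2)·R1: [0, 4, 1, 3]
R3 ← R3 − (2)·R1: [0, -4, -1, -3]
R4 ← R4 − R1: [0, -12, -3, -9]
R3 ← R3 + R2: [0, 0, 0, 0]
R4 ← R4 + (3)·R2: [0, 0, 0, 0]
Echelon form has 2 nonzero rows, so rank(A) = 2.
The column space has dimension equal to the rank: 2.

2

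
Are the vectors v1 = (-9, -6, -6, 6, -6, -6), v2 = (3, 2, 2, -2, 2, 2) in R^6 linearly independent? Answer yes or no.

no

Form the matrix with these vectors as rows and row reduce.
R2 ← R2 + (1/3)·R1: [0, 0, 0, 0, 0, 0]
1 nonzero row, so the 2 vectors span a space of dimension 1.
Since 1 < 2, the vectors are linearly dependent.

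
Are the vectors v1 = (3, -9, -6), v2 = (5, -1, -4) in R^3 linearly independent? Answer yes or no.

yes

Form the matrix with these vectors as rows and row reduce.
R2 ← R2 − (5/3)·R1: [0, 14, 6]
2 nonzero rows, so the 2 vectors span a space of dimension 2.
Since 2 = 2, the vectors are linearly independent.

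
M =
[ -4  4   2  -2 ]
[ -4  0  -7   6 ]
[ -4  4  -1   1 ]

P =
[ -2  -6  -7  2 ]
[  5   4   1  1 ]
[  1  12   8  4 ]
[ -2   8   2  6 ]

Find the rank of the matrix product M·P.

First compute MP:
[[ 34,  48,  44,  -8],
 [-11, -12, -16,   0],
 [ 25,  36,  26,  -2]]
Now row reduce the product.
R2 ← R2 + (11/34)·R1: [0, 60/17, -30/17, -44/17]
R3 ← R3 − (25/34)·R1: [0, 12/17, -108/17, 66/17]
R3 ← R3 − (1/5)·R2: [0, 0, -6, 22/5]
3 nonzero rows, so rank(MP) = 3.

3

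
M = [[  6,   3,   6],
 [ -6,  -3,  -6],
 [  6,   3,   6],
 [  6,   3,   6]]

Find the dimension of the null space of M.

2

Row reduce to echelon form.
R2 ← R2 + R1: [0, 0, 0]
R3 ← R3 − R1: [0, 0, 0]
R4 ← R4 − R1: [0, 0, 0]
1 nonzero row, so rank(M) = 1.
M has 3 columns; by rank–nullity, nullity = 3 − 1 = 2.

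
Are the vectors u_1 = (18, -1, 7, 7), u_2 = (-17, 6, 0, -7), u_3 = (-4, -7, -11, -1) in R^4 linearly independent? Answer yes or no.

Form the matrix with these vectors as rows and row reduce.
R2 ← R2 + (17/18)·R1: [0, 91/18, 119/18, -7/18]
R3 ← R3 + (2/9)·R1: [0, -65/9, -85/9, 5/9]
R3 ← R3 + (10/7)·R2: [0, 0, 0, 0]
2 nonzero rows, so the 3 vectors span a space of dimension 2.
Since 2 < 3, the vectors are linearly dependent.

no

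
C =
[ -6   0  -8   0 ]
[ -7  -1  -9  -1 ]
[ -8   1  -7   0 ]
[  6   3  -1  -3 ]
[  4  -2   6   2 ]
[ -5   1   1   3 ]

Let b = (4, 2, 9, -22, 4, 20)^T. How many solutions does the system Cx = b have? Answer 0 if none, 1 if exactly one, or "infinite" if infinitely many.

1

Row reduce the augmented matrix [C | b].
R2 ← R2 − (7/6)·R1: [0, -1, 1/3, -1, -8/3]
R3 ← R3 − (4/3)·R1: [0, 1, 11/3, 0, 11/3]
R4 ← R4 + R1: [0, 3, -9, -3, -18]
R5 ← R5 + (2/3)·R1: [0, -2, 2/3, 2, 20/3]
R6 ← R6 − (5/6)·R1: [0, 1, 23/3, 3, 50/3]
R3 ← R3 + R2: [0, 0, 4, -1, 1]
R4 ← R4 + (3)·R2: [0, 0, -8, -6, -26]
R5 ← R5 − (2)·R2: [0, 0, 0, 4, 12]
R6 ← R6 + R2: [0, 0, 8, 2, 14]
R4 ← R4 + (2)·R3: [0, 0, 0, -8, -24]
R6 ← R6 − (2)·R3: [0, 0, 0, 4, 12]
R5 ← R5 + (1/2)·R4: [0, 0, 0, 0, 0]
R6 ← R6 + (1/2)·R4: [0, 0, 0, 0, 0]
The echelon form has 4 nonzero rows, and every pivot lies in the first 4 columns, so rank(C) = rank([C|b]) = 4.
The system is consistent.
rank = 4 = number of unknowns, so the solution is unique.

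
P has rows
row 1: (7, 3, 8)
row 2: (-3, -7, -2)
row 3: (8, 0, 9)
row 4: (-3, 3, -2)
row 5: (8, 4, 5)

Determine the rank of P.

3

Row reduce to echelon form.
R2 ← R2 + (3/7)·R1: [0, -40/7, 10/7]
R3 ← R3 − (8/7)·R1: [0, -24/7, -1/7]
R4 ← R4 + (3/7)·R1: [0, 30/7, 10/7]
R5 ← R5 − (8/7)·R1: [0, 4/7, -29/7]
R3 ← R3 − (3/5)·R2: [0, 0, -1]
R4 ← R4 + (3/4)·R2: [0, 0, 5/2]
R5 ← R5 + (1/10)·R2: [0, 0, -4]
R4 ← R4 + (5/2)·R3: [0, 0, 0]
R5 ← R5 − (4)·R3: [0, 0, 0]
Echelon form has 3 nonzero rows, so rank(P) = 3.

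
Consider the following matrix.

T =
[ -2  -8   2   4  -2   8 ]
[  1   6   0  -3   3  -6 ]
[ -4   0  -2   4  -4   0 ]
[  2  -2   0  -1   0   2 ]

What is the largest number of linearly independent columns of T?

3

Row reduce to echelon form.
R2 ← R2 + (1/2)·R1: [0, 2, 1, -1, 2, -2]
R3 ← R3 − (2)·R1: [0, 16, -6, -4, 0, -16]
R4 ← R4 + R1: [0, -10, 2, 3, -2, 10]
R3 ← R3 − (8)·R2: [0, 0, -14, 4, -16, 0]
R4 ← R4 + (5)·R2: [0, 0, 7, -2, 8, 0]
R4 ← R4 + (1/2)·R3: [0, 0, 0, 0, 0, 0]
Echelon form has 3 nonzero rows, so rank(T) = 3.
The rank gives the maximum number of linearly independent columns: 3.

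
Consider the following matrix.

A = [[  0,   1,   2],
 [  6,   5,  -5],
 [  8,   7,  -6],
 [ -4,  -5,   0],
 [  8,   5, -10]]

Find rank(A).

Row reduce to echelon form.
Swap R1 ↔ R2
R3 ← R3 − (4/3)·R1: [0, 1/3, 2/3]
R4 ← R4 + (2/3)·R1: [0, -5/3, -10/3]
R5 ← R5 − (4/3)·R1: [0, -5/3, -10/3]
R3 ← R3 − (1/3)·R2: [0, 0, 0]
R4 ← R4 + (5/3)·R2: [0, 0, 0]
R5 ← R5 + (5/3)·R2: [0, 0, 0]
Echelon form has 2 nonzero rows, so rank(A) = 2.

2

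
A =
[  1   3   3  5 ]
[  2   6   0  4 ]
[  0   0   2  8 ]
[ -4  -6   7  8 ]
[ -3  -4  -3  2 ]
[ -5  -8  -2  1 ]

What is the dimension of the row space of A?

4

Row reduce to echelon form.
R2 ← R2 − (2)·R1: [0, 0, -6, -6]
R4 ← R4 + (4)·R1: [0, 6, 19, 28]
R5 ← R5 + (3)·R1: [0, 5, 6, 17]
R6 ← R6 + (5)·R1: [0, 7, 13, 26]
Swap R2 ↔ R4
R5 ← R5 − (5/6)·R2: [0, 0, -59/6, -19/3]
R6 ← R6 − (7/6)·R2: [0, 0, -55/6, -20/3]
R4 ← R4 + (3)·R3: [0, 0, 0, 18]
R5 ← R5 + (59/12)·R3: [0, 0, 0, 33]
R6 ← R6 + (55/12)·R3: [0, 0, 0, 30]
R5 ← R5 − (11/6)·R4: [0, 0, 0, 0]
R6 ← R6 − (5/3)·R4: [0, 0, 0, 0]
Echelon form has 4 nonzero rows, so rank(A) = 4.
The row space has dimension equal to the rank: 4.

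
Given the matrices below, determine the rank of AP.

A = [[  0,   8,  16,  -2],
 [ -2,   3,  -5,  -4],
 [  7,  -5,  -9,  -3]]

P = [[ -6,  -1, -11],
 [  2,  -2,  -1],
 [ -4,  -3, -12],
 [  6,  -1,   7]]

2

First compute AP:
[[-60, -62, -214],
 [ 14,  15,  51],
 [-34,  33,  15]]
Now row reduce the product.
R2 ← R2 + (7/30)·R1: [0, 8/15, 16/15]
R3 ← R3 − (17/30)·R1: [0, 1022/15, 2044/15]
R3 ← R3 − (511/4)·R2: [0, 0, 0]
2 nonzero rows, so rank(AP) = 2.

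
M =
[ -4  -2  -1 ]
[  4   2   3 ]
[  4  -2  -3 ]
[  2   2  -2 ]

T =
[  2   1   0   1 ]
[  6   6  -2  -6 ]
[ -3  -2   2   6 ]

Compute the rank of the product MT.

3

First compute MT:
[[-17, -14,   2,   2],
 [ 11,  10,   2,  10],
 [  5,  -2,  -2,  -2],
 [ 22,  18,  -8, -22]]
Now row reduce the product.
R2 ← R2 + (11/17)·R1: [0, 16/17, 56/17, 192/17]
R3 ← R3 + (5/17)·R1: [0, -104/17, -24/17, -24/17]
R4 ← R4 + (22/17)·R1: [0, -2/17, -92/17, -330/17]
R3 ← R3 + (13/2)·R2: [0, 0, 20, 72]
R4 ← R4 + (1/8)·R2: [0, 0, -5, -18]
R4 ← R4 + (1/4)·R3: [0, 0, 0, 0]
3 nonzero rows, so rank(MT) = 3.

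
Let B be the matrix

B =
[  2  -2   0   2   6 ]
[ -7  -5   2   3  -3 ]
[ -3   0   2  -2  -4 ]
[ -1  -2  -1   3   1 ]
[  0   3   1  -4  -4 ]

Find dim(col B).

3

Row reduce to echelon form.
R2 ← R2 + (7/2)·R1: [0, -12, 2, 10, 18]
R3 ← R3 + (3/2)·R1: [0, -3, 2, 1, 5]
R4 ← R4 + (1/2)·R1: [0, -3, -1, 4, 4]
R3 ← R3 − (1/4)·R2: [0, 0, 3/2, -3/2, 1/2]
R4 ← R4 − (1/4)·R2: [0, 0, -3/2, 3/2, -1/2]
R5 ← R5 + (1/4)·R2: [0, 0, 3/2, -3/2, 1/2]
R4 ← R4 + R3: [0, 0, 0, 0, 0]
R5 ← R5 − R3: [0, 0, 0, 0, 0]
Echelon form has 3 nonzero rows, so rank(B) = 3.
The column space has dimension equal to the rank: 3.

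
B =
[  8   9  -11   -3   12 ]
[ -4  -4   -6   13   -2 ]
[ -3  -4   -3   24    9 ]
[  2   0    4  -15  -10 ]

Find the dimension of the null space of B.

Row reduce to echelon form.
R2 ← R2 + (1/2)·R1: [0, 1/2, -23/2, 23/2, 4]
R3 ← R3 + (3/8)·R1: [0, -5/8, -57/8, 183/8, 27/2]
R4 ← R4 − (1/4)·R1: [0, -9/4, 27/4, -57/4, -13]
R3 ← R3 + (5/4)·R2: [0, 0, -43/2, 149/4, 37/2]
R4 ← R4 + (9/2)·R2: [0, 0, -45, 75/2, 5]
R4 ← R4 − (90/43)·R3: [0, 0, 0, -1740/43, -1450/43]
4 nonzero rows, so rank(B) = 4.
B has 5 columns; by rank–nullity, nullity = 5 − 4 = 1.

1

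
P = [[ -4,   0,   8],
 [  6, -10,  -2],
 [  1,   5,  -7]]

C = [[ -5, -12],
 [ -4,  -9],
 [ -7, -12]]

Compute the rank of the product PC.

2

First compute PC:
[[-36, -48],
 [ 24,  42],
 [ 24,  27]]
Now row reduce the product.
R2 ← R2 + (2/3)·R1: [0, 10]
R3 ← R3 + (2/3)·R1: [0, -5]
R3 ← R3 + (1/2)·R2: [0, 0]
2 nonzero rows, so rank(PC) = 2.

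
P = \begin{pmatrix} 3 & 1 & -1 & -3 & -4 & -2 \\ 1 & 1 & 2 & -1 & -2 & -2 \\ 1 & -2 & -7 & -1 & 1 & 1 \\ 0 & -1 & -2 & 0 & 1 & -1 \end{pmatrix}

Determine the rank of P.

Row reduce to echelon form.
R2 ← R2 − (1/3)·R1: [0, 2/3, 7/3, 0, -2/3, -4/3]
R3 ← R3 − (1/3)·R1: [0, -7/3, -20/3, 0, 7/3, 5/3]
R3 ← R3 + (7/2)·R2: [0, 0, 3/2, 0, 0, -3]
R4 ← R4 + (3/2)·R2: [0, 0, 3/2, 0, 0, -3]
R4 ← R4 − R3: [0, 0, 0, 0, 0, 0]
Echelon form has 3 nonzero rows, so rank(P) = 3.

3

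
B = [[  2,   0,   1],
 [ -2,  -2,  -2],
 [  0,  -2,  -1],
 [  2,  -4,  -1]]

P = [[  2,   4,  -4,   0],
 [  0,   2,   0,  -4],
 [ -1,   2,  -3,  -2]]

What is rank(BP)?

2

First compute BP:
[[  3,  10, -11,  -2],
 [ -2, -16,  14,  12],
 [  1,  -6,   3,  10],
 [  5,  -2,  -5,  18]]
Now row reduce the product.
R2 ← R2 + (2/3)·R1: [0, -28/3, 20/3, 32/3]
R3 ← R3 − (1/3)·R1: [0, -28/3, 20/3, 32/3]
R4 ← R4 − (5/3)·R1: [0, -56/3, 40/3, 64/3]
R3 ← R3 − R2: [0, 0, 0, 0]
R4 ← R4 − (2)·R2: [0, 0, 0, 0]
2 nonzero rows, so rank(BP) = 2.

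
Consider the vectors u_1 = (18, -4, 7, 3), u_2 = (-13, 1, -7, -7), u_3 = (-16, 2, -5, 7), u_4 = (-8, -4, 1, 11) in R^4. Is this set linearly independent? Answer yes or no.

yes

Form the matrix with these vectors as rows and row reduce.
R2 ← R2 + (13/18)·R1: [0, -17/9, -35/18, -29/6]
R3 ← R3 + (8/9)·R1: [0, -14/9, 11/9, 29/3]
R4 ← R4 + (4/9)·R1: [0, -52/9, 37/9, 37/3]
R3 ← R3 − (14/17)·R2: [0, 0, 48/17, 232/17]
R4 ← R4 − (52/17)·R2: [0, 0, 171/17, 461/17]
R4 ← R4 − (57/16)·R3: [0, 0, 0, -43/2]
4 nonzero rows, so the 4 vectors span a space of dimension 4.
Since 4 = 4, the vectors are linearly independent.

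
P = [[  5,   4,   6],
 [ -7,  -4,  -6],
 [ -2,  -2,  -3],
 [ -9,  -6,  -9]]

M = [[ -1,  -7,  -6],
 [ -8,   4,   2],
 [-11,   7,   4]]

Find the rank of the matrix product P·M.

2

First compute PM:
[[-103,  23,   2],
 [105,  -9,  10],
 [ 51, -15,  -4],
 [156, -24,   6]]
Now row reduce the product.
R2 ← R2 + (105/103)·R1: [0, 1488/103, 1240/103]
R3 ← R3 + (51/103)·R1: [0, -372/103, -310/103]
R4 ← R4 + (156/103)·R1: [0, 1116/103, 930/103]
R3 ← R3 + (1/4)·R2: [0, 0, 0]
R4 ← R4 − (3/4)·R2: [0, 0, 0]
2 nonzero rows, so rank(PM) = 2.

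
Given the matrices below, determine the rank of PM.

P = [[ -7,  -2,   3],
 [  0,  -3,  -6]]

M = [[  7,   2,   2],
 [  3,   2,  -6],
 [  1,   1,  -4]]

First compute PM:
[[-52, -15, -14],
 [-15, -12,  42]]
Now row reduce the product.
R2 ← R2 − (15/52)·R1: [0, -399/52, 1197/26]
2 nonzero rows, so rank(PM) = 2.

2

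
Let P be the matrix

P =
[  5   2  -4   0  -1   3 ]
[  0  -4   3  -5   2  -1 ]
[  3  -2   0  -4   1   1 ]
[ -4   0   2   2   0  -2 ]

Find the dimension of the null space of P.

Row reduce to echelon form.
R3 ← R3 − (3/5)·R1: [0, -16/5, 12/5, -4, 8/5, -4/5]
R4 ← R4 + (4/5)·R1: [0, 8/5, -6/5, 2, -4/5, 2/5]
R3 ← R3 − (4/5)·R2: [0, 0, 0, 0, 0, 0]
R4 ← R4 + (2/5)·R2: [0, 0, 0, 0, 0, 0]
2 nonzero rows, so rank(P) = 2.
P has 6 columns; by rank–nullity, nullity = 6 − 2 = 4.

4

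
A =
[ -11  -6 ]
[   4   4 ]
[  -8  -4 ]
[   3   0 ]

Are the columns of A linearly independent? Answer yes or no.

yes

Row reduce A to echelon form.
R2 ← R2 + (4/11)·R1: [0, 20/11]
R3 ← R3 − (8/11)·R1: [0, 4/11]
R4 ← R4 + (3/11)·R1: [0, -18/11]
R3 ← R3 − (1/5)·R2: [0, 0]
R4 ← R4 + (9/10)·R2: [0, 0]
2 pivots among 2 columns.
Every column is a pivot column, so the columns are linearly independent.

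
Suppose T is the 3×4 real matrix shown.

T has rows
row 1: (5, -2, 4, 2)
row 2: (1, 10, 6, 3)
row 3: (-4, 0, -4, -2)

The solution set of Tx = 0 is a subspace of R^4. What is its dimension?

Row reduce to echelon form.
R2 ← R2 − (1/5)·R1: [0, 52/5, 26/5, 13/5]
R3 ← R3 + (4/5)·R1: [0, -8/5, -4/5, -2/5]
R3 ← R3 + (2/13)·R2: [0, 0, 0, 0]
2 nonzero rows, so rank(T) = 2.
T has 4 columns; by rank–nullity, nullity = 4 − 2 = 2.

2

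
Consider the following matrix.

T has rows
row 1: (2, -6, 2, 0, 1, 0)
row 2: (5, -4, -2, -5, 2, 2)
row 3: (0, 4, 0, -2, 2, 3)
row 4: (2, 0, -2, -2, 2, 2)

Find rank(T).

Row reduce to echelon form.
R2 ← R2 − (5/2)·R1: [0, 11, -7, -5, -1/2, 2]
R4 ← R4 − R1: [0, 6, -4, -2, 1, 2]
R3 ← R3 − (4/11)·R2: [0, 0, 28/11, -2/11, 24/11, 25/11]
R4 ← R4 − (6/11)·R2: [0, 0, -2/11, 8/11, 14/11, 10/11]
R4 ← R4 + (1/14)·R3: [0, 0, 0, 5/7, 10/7, 15/14]
Echelon form has 4 nonzero rows, so rank(T) = 4.

4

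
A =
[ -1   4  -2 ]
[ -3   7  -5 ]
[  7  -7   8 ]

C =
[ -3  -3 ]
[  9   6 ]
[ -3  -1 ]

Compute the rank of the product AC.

2

First compute AC:
[[ 45,  29],
 [ 87,  56],
 [-108, -71]]
Now row reduce the product.
R2 ← R2 − (29/15)·R1: [0, -1/15]
R3 ← R3 + (12/5)·R1: [0, -7/5]
R3 ← R3 − (21)·R2: [0, 0]
2 nonzero rows, so rank(AC) = 2.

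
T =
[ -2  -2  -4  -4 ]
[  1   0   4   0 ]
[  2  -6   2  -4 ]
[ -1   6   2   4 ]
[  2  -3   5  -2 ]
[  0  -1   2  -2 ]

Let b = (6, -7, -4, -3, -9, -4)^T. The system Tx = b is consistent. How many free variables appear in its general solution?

Row reduce the augmented matrix [T | b].
R2 ← R2 + (1/2)·R1: [0, -1, 2, -2, -4]
R3 ← R3 + R1: [0, -8, -2, -8, 2]
R4 ← R4 − (1/2)·R1: [0, 7, 4, 6, -6]
R5 ← R5 + R1: [0, -5, 1, -6, -3]
R3 ← R3 − (8)·R2: [0, 0, -18, 8, 34]
R4 ← R4 + (7)·R2: [0, 0, 18, -8, -34]
R5 ← R5 − (5)·R2: [0, 0, -9, 4, 17]
R6 ← R6 − R2: [0, 0, 0, 0, 0]
R4 ← R4 + R3: [0, 0, 0, 0, 0]
R5 ← R5 − (1/2)·R3: [0, 0, 0, 0, 0]
The echelon form has 3 nonzero rows, and every pivot lies in the first 4 columns, so rank(T) = rank([T|b]) = 3.
The system is consistent.
Free variables = (unknowns) − (rank) = 4 − 3 = 1.

1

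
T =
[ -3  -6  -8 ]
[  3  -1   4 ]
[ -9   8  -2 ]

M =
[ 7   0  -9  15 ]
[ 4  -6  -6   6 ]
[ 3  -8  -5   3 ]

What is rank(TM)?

2

First compute TM:
[[-69, 100, 103, -105],
 [ 29, -26, -41,  51],
 [-37, -32,  43, -93]]
Now row reduce the product.
R2 ← R2 + (29/69)·R1: [0, 1106/69, 158/69, 158/23]
R3 ← R3 − (37/69)·R1: [0, -5908/69, -844/69, -844/23]
R3 ← R3 + (422/79)·R2: [0, 0, 0, 0]
2 nonzero rows, so rank(TM) = 2.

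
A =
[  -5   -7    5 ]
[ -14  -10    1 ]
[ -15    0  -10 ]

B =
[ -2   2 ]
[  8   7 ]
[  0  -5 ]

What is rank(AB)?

First compute AB:
[[-46, -84],
 [-52, -103],
 [ 30,  20]]
Now row reduce the product.
R2 ← R2 − (26/23)·R1: [0, -185/23]
R3 ← R3 + (15/23)·R1: [0, -800/23]
R3 ← R3 − (160/37)·R2: [0, 0]
2 nonzero rows, so rank(AB) = 2.

2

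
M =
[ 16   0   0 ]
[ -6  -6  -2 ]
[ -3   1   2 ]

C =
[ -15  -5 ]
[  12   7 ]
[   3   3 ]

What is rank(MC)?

2

First compute MC:
[[-240, -80],
 [ 12, -18],
 [ 63,  28]]
Now row reduce the product.
R2 ← R2 + (1/20)·R1: [0, -22]
R3 ← R3 + (21/80)·R1: [0, 7]
R3 ← R3 + (7/22)·R2: [0, 0]
2 nonzero rows, so rank(MC) = 2.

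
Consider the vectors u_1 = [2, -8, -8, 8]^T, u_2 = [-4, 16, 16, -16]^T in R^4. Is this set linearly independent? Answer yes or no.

no

Form the matrix with these vectors as rows and row reduce.
R2 ← R2 + (2)·R1: [0, 0, 0, 0]
1 nonzero row, so the 2 vectors span a space of dimension 1.
Since 1 < 2, the vectors are linearly dependent.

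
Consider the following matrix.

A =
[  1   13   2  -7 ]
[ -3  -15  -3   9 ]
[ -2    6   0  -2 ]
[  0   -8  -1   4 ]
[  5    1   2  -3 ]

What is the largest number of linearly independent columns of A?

2

Row reduce to echelon form.
R2 ← R2 + (3)·R1: [0, 24, 3, -12]
R3 ← R3 + (2)·R1: [0, 32, 4, -16]
R5 ← R5 − (5)·R1: [0, -64, -8, 32]
R3 ← R3 − (4/3)·R2: [0, 0, 0, 0]
R4 ← R4 + (1/3)·R2: [0, 0, 0, 0]
R5 ← R5 + (8/3)·R2: [0, 0, 0, 0]
Echelon form has 2 nonzero rows, so rank(A) = 2.
The rank gives the maximum number of linearly independent columns: 2.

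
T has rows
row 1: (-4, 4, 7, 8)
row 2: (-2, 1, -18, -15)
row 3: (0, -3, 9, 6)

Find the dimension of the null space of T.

Row reduce to echelon form.
R2 ← R2 − (1/2)·R1: [0, -1, -43/2, -19]
R3 ← R3 − (3)·R2: [0, 0, 147/2, 63]
3 nonzero rows, so rank(T) = 3.
T has 4 columns; by rank–nullity, nullity = 4 − 3 = 1.

1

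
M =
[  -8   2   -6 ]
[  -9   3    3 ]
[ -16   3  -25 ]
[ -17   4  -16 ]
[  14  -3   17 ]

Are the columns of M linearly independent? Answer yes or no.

no

Row reduce M to echelon form.
R2 ← R2 − (9/8)·R1: [0, 3/4, 39/4]
R3 ← R3 − (2)·R1: [0, -1, -13]
R4 ← R4 − (17/8)·R1: [0, -1/4, -13/4]
R5 ← R5 + (7/4)·R1: [0, 1/2, 13/2]
R3 ← R3 + (4/3)·R2: [0, 0, 0]
R4 ← R4 + (1/3)·R2: [0, 0, 0]
R5 ← R5 − (2/3)·R2: [0, 0, 0]
2 pivots among 3 columns.
Only 2 < 3 pivot columns, so the columns are linearly dependent.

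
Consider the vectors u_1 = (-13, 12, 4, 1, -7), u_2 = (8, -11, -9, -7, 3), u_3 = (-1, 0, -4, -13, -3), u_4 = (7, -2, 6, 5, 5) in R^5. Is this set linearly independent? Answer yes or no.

yes

Form the matrix with these vectors as rows and row reduce.
R2 ← R2 + (8/13)·R1: [0, -47/13, -85/13, -83/13, -17/13]
R3 ← R3 − (1/13)·R1: [0, -12/13, -56/13, -170/13, -32/13]
R4 ← R4 + (7/13)·R1: [0, 58/13, 106/13, 72/13, 16/13]
R3 ← R3 − (12/47)·R2: [0, 0, -124/47, -538/47, -100/47]
R4 ← R4 + (58/47)·R2: [0, 0, 4/47, -110/47, -18/47]
R4 ← R4 + (1/31)·R3: [0, 0, 0, -84/31, -14/31]
4 nonzero rows, so the 4 vectors span a space of dimension 4.
Since 4 = 4, the vectors are linearly independent.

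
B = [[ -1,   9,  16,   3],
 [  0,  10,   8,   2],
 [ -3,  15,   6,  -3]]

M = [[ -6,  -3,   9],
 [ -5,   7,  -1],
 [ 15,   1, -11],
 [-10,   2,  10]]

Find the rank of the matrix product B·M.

3

First compute BM:
[[171,  88, -164],
 [ 50,  82, -78],
 [ 63, 114, -138]]
Now row reduce the product.
R2 ← R2 − (50/171)·R1: [0, 9622/171, -5138/171]
R3 ← R3 − (7/19)·R1: [0, 1550/19, -1474/19]
R3 ← R3 − (6975/4811)·R2: [0, 0, -163656/4811]
3 nonzero rows, so rank(BM) = 3.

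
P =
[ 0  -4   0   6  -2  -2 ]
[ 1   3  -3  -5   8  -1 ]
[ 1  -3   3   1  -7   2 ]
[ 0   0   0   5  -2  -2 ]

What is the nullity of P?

Row reduce to echelon form.
Swap R1 ↔ R2
R3 ← R3 − R1: [0, -6, 6, 6, -15, 3]
R3 ← R3 − (3/2)·R2: [0, 0, 6, -3, -12, 6]
4 nonzero rows, so rank(P) = 4.
P has 6 columns; by rank–nullity, nullity = 6 − 4 = 2.

2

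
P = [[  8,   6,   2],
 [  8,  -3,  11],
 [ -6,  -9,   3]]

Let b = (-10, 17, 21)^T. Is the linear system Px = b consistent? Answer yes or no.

yes

Row reduce the augmented matrix [P | b].
R2 ← R2 − R1: [0, -9, 9, 27]
R3 ← R3 + (3/4)·R1: [0, -9/2, 9/2, 27/2]
R3 ← R3 − (1/2)·R2: [0, 0, 0, 0]
The echelon form has 2 nonzero rows, and every pivot lies in the first 3 columns, so rank(P) = rank([P|b]) = 2.
The system is consistent.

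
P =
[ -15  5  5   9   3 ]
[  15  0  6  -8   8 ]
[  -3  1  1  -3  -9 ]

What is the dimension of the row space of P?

Row reduce to echelon form.
R2 ← R2 + R1: [0, 5, 11, 1, 11]
R3 ← R3 − (1/5)·R1: [0, 0, 0, -24/5, -48/5]
Echelon form has 3 nonzero rows, so rank(P) = 3.
The row space has dimension equal to the rank: 3.

3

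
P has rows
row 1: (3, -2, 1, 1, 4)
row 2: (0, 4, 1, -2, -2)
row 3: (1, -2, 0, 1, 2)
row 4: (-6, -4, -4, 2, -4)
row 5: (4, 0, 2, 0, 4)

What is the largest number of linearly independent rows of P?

2

Row reduce to echelon form.
R3 ← R3 − (1/3)·R1: [0, -4/3, -1/3, 2/3, 2/3]
R4 ← R4 + (2)·R1: [0, -8, -2, 4, 4]
R5 ← R5 − (4/3)·R1: [0, 8/3, 2/3, -4/3, -4/3]
R3 ← R3 + (1/3)·R2: [0, 0, 0, 0, 0]
R4 ← R4 + (2)·R2: [0, 0, 0, 0, 0]
R5 ← R5 − (2/3)·R2: [0, 0, 0, 0, 0]
Echelon form has 2 nonzero rows, so rank(P) = 2.
The rank gives the maximum number of linearly independent rows: 2.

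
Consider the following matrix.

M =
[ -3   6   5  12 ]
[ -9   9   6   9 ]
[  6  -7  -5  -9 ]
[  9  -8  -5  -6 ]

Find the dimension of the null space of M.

Row reduce to echelon form.
R2 ← R2 − (3)·R1: [0, -9, -9, -27]
R3 ← R3 + (2)·R1: [0, 5, 5, 15]
R4 ← R4 + (3)·R1: [0, 10, 10, 30]
R3 ← R3 + (5/9)·R2: [0, 0, 0, 0]
R4 ← R4 + (10/9)·R2: [0, 0, 0, 0]
2 nonzero rows, so rank(M) = 2.
M has 4 columns; by rank–nullity, nullity = 4 − 2 = 2.

2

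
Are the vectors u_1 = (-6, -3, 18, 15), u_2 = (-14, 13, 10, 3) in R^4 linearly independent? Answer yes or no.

Form the matrix with these vectors as rows and row reduce.
R2 ← R2 − (7/3)·R1: [0, 20, -32, -32]
2 nonzero rows, so the 2 vectors span a space of dimension 2.
Since 2 = 2, the vectors are linearly independent.

yes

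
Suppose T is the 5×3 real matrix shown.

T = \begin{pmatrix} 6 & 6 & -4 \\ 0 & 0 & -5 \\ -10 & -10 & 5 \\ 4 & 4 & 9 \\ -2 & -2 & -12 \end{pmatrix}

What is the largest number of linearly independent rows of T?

Row reduce to echelon form.
R3 ← R3 + (5/3)·R1: [0, 0, -5/3]
R4 ← R4 − (2/3)·R1: [0, 0, 35/3]
R5 ← R5 + (1/3)·R1: [0, 0, -40/3]
R3 ← R3 − (1/3)·R2: [0, 0, 0]
R4 ← R4 + (7/3)·R2: [0, 0, 0]
R5 ← R5 − (8/3)·R2: [0, 0, 0]
Echelon form has 2 nonzero rows, so rank(T) = 2.
The rank gives the maximum number of linearly independent rows: 2.

2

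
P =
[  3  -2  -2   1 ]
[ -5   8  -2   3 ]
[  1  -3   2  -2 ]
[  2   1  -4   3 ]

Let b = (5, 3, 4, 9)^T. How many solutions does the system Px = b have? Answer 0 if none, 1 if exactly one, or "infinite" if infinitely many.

Row reduce the augmented matrix [P | b].
R2 ← R2 + (5/3)·R1: [0, 14/3, -16/3, 14/3, 34/3]
R3 ← R3 − (1/3)·R1: [0, -7/3, 8/3, -7/3, 7/3]
R4 ← R4 − (2/3)·R1: [0, 7/3, -8/3, 7/3, 17/3]
R3 ← R3 + (1/2)·R2: [0, 0, 0, 0, 8]
R4 ← R4 − (1/2)·R2: [0, 0, 0, 0, 0]
The echelon form has 3 nonzero rows; the last pivot sits in the augmented column, so rank(P) = 2 but rank([P|b]) = 3.
Since the ranks differ, the system is inconsistent.
It has no solutions.

0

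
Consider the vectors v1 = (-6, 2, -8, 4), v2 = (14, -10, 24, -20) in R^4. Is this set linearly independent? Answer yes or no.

yes

Form the matrix with these vectors as rows and row reduce.
R2 ← R2 + (7/3)·R1: [0, -16/3, 16/3, -32/3]
2 nonzero rows, so the 2 vectors span a space of dimension 2.
Since 2 = 2, the vectors are linearly independent.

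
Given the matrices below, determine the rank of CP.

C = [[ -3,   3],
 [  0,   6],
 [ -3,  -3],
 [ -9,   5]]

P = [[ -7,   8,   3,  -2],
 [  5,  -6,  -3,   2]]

First compute CP:
[[ 36, -42, -18,  12],
 [ 30, -36, -18,  12],
 [  6,  -6,   0,   0],
 [ 88, -102, -42,  28]]
Now row reduce the product.
R2 ← R2 − (5/6)·R1: [0, -1, -3, 2]
R3 ← R3 − (1/6)·R1: [0, 1, 3, -2]
R4 ← R4 − (22/9)·R1: [0, 2/3, 2, -4/3]
R3 ← R3 + R2: [0, 0, 0, 0]
R4 ← R4 + (2/3)·R2: [0, 0, 0, 0]
2 nonzero rows, so rank(CP) = 2.

2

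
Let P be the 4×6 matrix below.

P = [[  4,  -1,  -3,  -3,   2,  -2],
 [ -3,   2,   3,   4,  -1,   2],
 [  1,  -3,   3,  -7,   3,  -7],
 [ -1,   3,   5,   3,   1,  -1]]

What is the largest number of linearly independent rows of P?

Row reduce to echelon form.
R2 ← R2 + (3/4)·R1: [0, 5/4, 3/4, 7/4, 1/2, 1/2]
R3 ← R3 − (1/4)·R1: [0, -11/4, 15/4, -25/4, 5/2, -13/2]
R4 ← R4 + (1/4)·R1: [0, 11/4, 17/4, 9/4, 3/2, -3/2]
R3 ← R3 + (11/5)·R2: [0, 0, 27/5, -12/5, 18/5, -27/5]
R4 ← R4 − (11/5)·R2: [0, 0, 13/5, -8/5, 2/5, -13/5]
R4 ← R4 − (13/27)·R3: [0, 0, 0, -4/9, -4/3, 0]
Echelon form has 4 nonzero rows, so rank(P) = 4.
The rank gives the maximum number of linearly independent rows: 4.

4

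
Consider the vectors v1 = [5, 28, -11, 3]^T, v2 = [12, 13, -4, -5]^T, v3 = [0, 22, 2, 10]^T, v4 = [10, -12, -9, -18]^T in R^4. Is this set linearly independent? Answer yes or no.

yes

Form the matrix with these vectors as rows and row reduce.
R2 ← R2 − (12/5)·R1: [0, -271/5, 112/5, -61/5]
R4 ← R4 − (2)·R1: [0, -68, 13, -24]
R3 ← R3 + (110/271)·R2: [0, 0, 3006/271, 1368/271]
R4 ← R4 − (340/271)·R2: [0, 0, -4093/271, -2356/271]
R4 ← R4 + (4093/3006)·R3: [0, 0, 0, -304/167]
4 nonzero rows, so the 4 vectors span a space of dimension 4.
Since 4 = 4, the vectors are linearly independent.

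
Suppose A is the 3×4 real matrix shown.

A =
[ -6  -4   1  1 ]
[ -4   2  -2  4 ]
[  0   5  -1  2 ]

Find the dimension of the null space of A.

Row reduce to echelon form.
R2 ← R2 − (2/3)·R1: [0, 14/3, -8/3, 10/3]
R3 ← R3 − (15/14)·R2: [0, 0, 13/7, -11/7]
3 nonzero rows, so rank(A) = 3.
A has 4 columns; by rank–nullity, nullity = 4 − 3 = 1.

1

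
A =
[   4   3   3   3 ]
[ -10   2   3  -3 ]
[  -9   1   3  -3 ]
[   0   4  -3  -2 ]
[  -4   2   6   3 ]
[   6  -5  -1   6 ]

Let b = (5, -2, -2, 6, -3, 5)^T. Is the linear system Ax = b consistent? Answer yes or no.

no

Row reduce the augmented matrix [A | b].
R2 ← R2 + (5/2)·R1: [0, 19/2, 21/2, 9/2, 21/2]
R3 ← R3 + (9/4)·R1: [0, 31/4, 39/4, 15/4, 37/4]
R5 ← R5 + R1: [0, 5, 9, 6, 2]
R6 ← R6 − (3/2)·R1: [0, -19/2, -11/2, 3/2, -5/2]
R3 ← R3 − (31/38)·R2: [0, 0, 45/38, 3/38, 13/19]
R4 ← R4 − (8/19)·R2: [0, 0, -141/19, -74/19, 30/19]
R5 ← R5 − (10/19)·R2: [0, 0, 66/19, 69/19, -67/19]
R6 ← R6 + R2: [0, 0, 5, 6, 8]
R4 ← R4 + (94/15)·R3: [0, 0, 0, -17/5, 88/15]
R5 ← R5 − (44/15)·R3: [0, 0, 0, 17/5, -83/15]
R6 ← R6 − (38/9)·R3: [0, 0, 0, 17/3, 46/9]
R5 ← R5 + R4: [0, 0, 0, 0, 1/3]
R6 ← R6 + (5/3)·R4: [0, 0, 0, 0, 134/9]
R6 ← R6 − (134/3)·R5: [0, 0, 0, 0, 0]
The echelon form has 5 nonzero rows; the last pivot sits in the augmented column, so rank(A) = 4 but rank([A|b]) = 5.
Since the ranks differ, the system is inconsistent.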